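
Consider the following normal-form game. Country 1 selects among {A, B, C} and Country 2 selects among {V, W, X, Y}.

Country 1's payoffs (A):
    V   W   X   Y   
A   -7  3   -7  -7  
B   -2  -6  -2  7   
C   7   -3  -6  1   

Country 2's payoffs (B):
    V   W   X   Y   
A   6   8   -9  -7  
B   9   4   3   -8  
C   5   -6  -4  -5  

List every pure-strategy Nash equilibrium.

(A, W) and (C, V)

Find each player's best response to every opponent strategy; NE are the intersections.
Country 1's best responses — vs V: C (payoff 7); vs W: A (payoff 3); vs X: B (payoff -2); vs Y: B (payoff 7).
Country 2's best responses — vs A: W (payoff 8); vs B: V (payoff 9); vs C: V (payoff 5).
Mutual best responses occur at (A, W) and (C, V); at each, neither player gains by switching.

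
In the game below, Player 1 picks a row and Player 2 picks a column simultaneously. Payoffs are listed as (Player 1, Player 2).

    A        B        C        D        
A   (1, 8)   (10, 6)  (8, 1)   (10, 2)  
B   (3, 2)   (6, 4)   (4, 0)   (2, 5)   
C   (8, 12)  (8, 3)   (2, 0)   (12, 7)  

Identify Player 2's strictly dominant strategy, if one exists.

No strictly dominant strategy

Check whether one of Player 2's strategies beats all alternatives regardless of what the opponent does.
A is not dominant: against B, B gives 4 > 2.
B is not dominant: against A, A gives 8 > 6.
C is not dominant: against A, A gives 8 > 1.
D is not dominant: against A, A gives 8 > 2.
No single strategy is best against every opponent action.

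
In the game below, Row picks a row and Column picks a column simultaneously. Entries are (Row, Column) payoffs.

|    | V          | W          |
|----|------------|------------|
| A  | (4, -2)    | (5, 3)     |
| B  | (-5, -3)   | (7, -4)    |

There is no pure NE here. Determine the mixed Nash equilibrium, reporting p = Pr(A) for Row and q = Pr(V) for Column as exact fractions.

p = 1/6, q = 2/11

In a mixed NE each player is indifferent between their pure strategies, so the opponent's mix sets the indifference.
Column indifferent between V and W: p·(-2) + (1−p)·(-3) = p·3 + (1−p)·(-4) ⟹ (-3) + 1p = (-4) + 7p ⟹ p = 1/6.
Row indifferent between A and B: q·4 + (1−q)·5 = q·(-5) + (1−q)·7 ⟹ 5 + (-1)q = 7 + (-12)q ⟹ q = 2/11.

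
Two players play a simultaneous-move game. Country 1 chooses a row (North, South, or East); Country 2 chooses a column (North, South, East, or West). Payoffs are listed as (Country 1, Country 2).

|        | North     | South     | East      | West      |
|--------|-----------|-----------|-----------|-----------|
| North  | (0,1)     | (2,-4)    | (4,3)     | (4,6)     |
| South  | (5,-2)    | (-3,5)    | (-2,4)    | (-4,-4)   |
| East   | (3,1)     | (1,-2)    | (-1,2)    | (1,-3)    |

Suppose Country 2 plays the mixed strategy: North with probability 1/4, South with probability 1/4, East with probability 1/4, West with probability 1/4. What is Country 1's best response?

Compute Country 1's expected payoff from each pure strategy against the given mix.
North: (1/4)·0 + (1/4)·2 + (1/4)·4 + (1/4)·4 = 5/2
South: (1/4)·5 + (1/4)·(-3) + (1/4)·(-2) + (1/4)·(-4) = -1
East: (1/4)·3 + (1/4)·1 + (1/4)·(-1) + (1/4)·1 = 1
Highest expected payoff is 5/2, from North.

North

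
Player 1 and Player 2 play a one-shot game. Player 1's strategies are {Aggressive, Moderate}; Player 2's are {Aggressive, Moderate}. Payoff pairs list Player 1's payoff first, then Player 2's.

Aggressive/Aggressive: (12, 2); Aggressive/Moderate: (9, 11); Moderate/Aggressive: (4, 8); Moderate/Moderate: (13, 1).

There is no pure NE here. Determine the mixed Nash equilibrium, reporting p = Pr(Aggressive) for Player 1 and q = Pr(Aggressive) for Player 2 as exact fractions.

Each player's mixing probability is pinned down by making the *other* player indifferent.
Player 2 indifferent between Aggressive and Moderate: p·2 + (1−p)·8 = p·11 + (1−p)·1 ⟹ 8 + (-6)p = 1 + 10p ⟹ p = 7/16.
Player 1 indifferent between Aggressive and Moderate: q·12 + (1−q)·9 = q·4 + (1−q)·13 ⟹ 9 + 3q = 13 + (-9)q ⟹ q = 1/3.

p = 7/16, q = 1/3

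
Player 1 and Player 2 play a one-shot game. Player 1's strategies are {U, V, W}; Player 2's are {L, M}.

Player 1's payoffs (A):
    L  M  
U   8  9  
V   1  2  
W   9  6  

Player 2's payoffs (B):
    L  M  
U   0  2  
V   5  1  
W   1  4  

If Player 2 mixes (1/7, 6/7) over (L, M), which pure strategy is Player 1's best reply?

U

Compute Player 1's expected payoff from each pure strategy against the given mix.
U: (1/7)·8 + (6/7)·9 = 62/7
V: (1/7)·1 + (6/7)·2 = 13/7
W: (1/7)·9 + (6/7)·6 = 45/7
Highest expected payoff is 62/7, from U.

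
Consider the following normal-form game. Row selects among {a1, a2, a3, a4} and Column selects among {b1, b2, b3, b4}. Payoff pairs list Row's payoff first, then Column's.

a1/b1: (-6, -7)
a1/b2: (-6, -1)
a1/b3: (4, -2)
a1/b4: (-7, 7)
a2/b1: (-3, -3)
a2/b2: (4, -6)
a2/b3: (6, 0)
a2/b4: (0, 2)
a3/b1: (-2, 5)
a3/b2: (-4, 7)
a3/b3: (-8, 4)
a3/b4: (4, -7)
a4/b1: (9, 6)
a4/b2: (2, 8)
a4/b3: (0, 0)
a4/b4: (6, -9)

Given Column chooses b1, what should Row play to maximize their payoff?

a4

With Column fixed at b1, Row's payoffs are: a1 → -6, a2 → -3, a3 → -2, a4 → 9.
The maximum is 9, achieved by a4.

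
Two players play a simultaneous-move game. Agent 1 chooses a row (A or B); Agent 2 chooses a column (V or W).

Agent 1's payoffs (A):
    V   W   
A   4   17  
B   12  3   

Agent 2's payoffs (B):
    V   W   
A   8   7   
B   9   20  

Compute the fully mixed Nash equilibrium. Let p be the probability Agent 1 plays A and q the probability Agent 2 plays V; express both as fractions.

In a mixed NE each player is indifferent between their pure strategies, so the opponent's mix sets the indifference.
Agent 2 indifferent between V and W: p·8 + (1−p)·9 = p·7 + (1−p)·20 ⟹ 9 + (-1)p = 20 + (-13)p ⟹ p = 11/12.
Agent 1 indifferent between A and B: q·4 + (1−q)·17 = q·12 + (1−q)·3 ⟹ 17 + (-13)q = 3 + 9q ⟹ q = 7/11.

p = 11/12, q = 7/11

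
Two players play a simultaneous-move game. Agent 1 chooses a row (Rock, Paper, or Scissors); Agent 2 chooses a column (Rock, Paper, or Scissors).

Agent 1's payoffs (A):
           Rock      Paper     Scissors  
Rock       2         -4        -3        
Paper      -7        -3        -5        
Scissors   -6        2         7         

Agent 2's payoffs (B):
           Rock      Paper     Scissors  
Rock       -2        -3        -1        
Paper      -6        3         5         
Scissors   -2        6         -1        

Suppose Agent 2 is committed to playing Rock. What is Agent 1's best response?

With Agent 2 fixed at Rock, Agent 1's payoffs are: Rock → 2, Paper → -7, Scissors → -6.
The maximum is 2, achieved by Rock.

Rock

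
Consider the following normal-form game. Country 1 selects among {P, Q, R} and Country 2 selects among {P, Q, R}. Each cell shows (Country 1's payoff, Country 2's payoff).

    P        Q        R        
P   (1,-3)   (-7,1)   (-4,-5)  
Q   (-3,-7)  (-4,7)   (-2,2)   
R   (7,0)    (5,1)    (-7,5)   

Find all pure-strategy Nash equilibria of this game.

Check mutual best responses: a cell is a NE iff neither player can gain by unilaterally deviating.
Country 1's best responses — vs P: R (payoff 7); vs Q: R (payoff 5); vs R: Q (payoff -2).
Country 2's best responses — vs P: Q (payoff 1); vs Q: Q (payoff 7); vs R: R (payoff 5).
No cell has both players best-responding. For instance, Country 1's best reply to R is Q, but against Q Country 2 prefers Q over R.

No pure-strategy Nash equilibrium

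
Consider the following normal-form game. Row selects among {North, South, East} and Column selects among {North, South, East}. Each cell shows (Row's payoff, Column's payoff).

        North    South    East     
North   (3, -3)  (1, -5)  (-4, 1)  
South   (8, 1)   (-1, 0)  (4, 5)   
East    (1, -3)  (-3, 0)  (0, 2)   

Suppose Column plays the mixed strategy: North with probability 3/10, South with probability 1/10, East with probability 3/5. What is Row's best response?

Row's best reply maximizes expected payoff against the mix.
North: (3/10)·3 + (1/10)·1 + (3/5)·(-4) = -7/5
South: (3/10)·8 + (1/10)·(-1) + (3/5)·4 = 47/10
East: (3/10)·1 + (1/10)·(-3) + (3/5)·0 = 0
Highest expected payoff is 47/10, from South.

South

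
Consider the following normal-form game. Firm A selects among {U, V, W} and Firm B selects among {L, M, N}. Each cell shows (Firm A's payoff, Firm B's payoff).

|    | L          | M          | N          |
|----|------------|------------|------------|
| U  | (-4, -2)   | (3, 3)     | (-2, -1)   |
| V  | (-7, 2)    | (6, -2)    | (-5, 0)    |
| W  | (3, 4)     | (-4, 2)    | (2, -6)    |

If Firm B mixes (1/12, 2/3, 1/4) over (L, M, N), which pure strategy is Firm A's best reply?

V

Compute Firm A's expected payoff from each pure strategy against the given mix.
U: (1/12)·(-4) + (2/3)·3 + (1/4)·(-2) = 7/6
V: (1/12)·(-7) + (2/3)·6 + (1/4)·(-5) = 13/6
W: (1/12)·3 + (2/3)·(-4) + (1/4)·2 = -23/12
Highest expected payoff is 13/6, from V.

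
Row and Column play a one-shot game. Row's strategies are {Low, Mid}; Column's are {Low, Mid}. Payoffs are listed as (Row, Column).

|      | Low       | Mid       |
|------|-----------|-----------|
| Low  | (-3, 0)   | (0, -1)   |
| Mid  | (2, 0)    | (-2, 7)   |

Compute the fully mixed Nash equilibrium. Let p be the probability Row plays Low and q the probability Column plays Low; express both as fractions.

In a mixed NE each player is indifferent between their pure strategies, so the opponent's mix sets the indifference.
Column indifferent between Low and Mid: p·0 + (1−p)·0 = p·(-1) + (1−p)·7 ⟹ 0 + 0p = 7 + (-8)p ⟹ p = 7/8.
Row indifferent between Low and Mid: q·(-3) + (1−q)·0 = q·2 + (1−q)·(-2) ⟹ 0 + (-3)q = (-2) + 4q ⟹ q = 2/7.

p = 7/8, q = 2/7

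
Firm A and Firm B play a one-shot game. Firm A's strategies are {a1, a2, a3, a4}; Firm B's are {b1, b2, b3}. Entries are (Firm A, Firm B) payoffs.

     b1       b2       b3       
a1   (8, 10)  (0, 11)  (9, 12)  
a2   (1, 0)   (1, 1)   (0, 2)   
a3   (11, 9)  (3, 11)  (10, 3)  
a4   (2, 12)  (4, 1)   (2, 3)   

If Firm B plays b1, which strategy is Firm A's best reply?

With Firm B fixed at b1, Firm A's payoffs are: a1 → 8, a2 → 1, a3 → 11, a4 → 2.
The maximum is 11, achieved by a3.

a3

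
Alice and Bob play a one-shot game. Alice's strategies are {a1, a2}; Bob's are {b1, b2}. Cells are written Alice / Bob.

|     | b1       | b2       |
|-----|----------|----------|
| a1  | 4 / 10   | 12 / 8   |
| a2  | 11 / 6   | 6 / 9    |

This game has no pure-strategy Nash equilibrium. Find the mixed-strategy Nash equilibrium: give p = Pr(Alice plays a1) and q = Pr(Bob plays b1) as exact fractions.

p = 3/5, q = 6/13

Each player's mixing probability is pinned down by making the *other* player indifferent.
Bob indifferent between b1 and b2: p·10 + (1−p)·6 = p·8 + (1−p)·9 ⟹ 6 + 4p = 9 + (-1)p ⟹ p = 3/5.
Alice indifferent between a1 and a2: q·4 + (1−q)·12 = q·11 + (1−q)·6 ⟹ 12 + (-8)q = 6 + 5q ⟹ q = 6/13.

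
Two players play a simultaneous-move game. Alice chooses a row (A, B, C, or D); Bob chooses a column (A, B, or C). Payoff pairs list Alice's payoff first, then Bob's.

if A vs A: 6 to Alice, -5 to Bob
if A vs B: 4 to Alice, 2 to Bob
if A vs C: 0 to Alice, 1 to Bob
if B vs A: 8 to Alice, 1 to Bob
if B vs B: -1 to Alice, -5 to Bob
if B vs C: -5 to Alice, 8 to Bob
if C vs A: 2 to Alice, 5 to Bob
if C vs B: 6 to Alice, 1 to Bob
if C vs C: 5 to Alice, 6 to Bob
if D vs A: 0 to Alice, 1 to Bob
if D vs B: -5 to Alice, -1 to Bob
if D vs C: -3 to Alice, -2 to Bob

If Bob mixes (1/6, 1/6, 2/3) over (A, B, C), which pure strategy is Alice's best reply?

Compute Alice's expected payoff from each pure strategy against the given mix.
A: (1/6)·6 + (1/6)·4 + (2/3)·0 = 5/3
B: (1/6)·8 + (1/6)·(-1) + (2/3)·(-5) = -13/6
C: (1/6)·2 + (1/6)·6 + (2/3)·5 = 14/3
D: (1/6)·0 + (1/6)·(-5) + (2/3)·(-3) = -17/6
Highest expected payoff is 14/3, from C.

C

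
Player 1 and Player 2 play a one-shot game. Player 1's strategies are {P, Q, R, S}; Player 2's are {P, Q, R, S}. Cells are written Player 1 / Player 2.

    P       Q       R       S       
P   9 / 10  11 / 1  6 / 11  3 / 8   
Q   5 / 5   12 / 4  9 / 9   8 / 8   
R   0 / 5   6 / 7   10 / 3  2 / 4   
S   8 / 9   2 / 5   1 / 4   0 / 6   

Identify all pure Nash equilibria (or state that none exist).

Find each player's best response to every opponent strategy; NE are the intersections.
Player 1's best responses — vs P: P (payoff 9); vs Q: Q (payoff 12); vs R: R (payoff 10); vs S: Q (payoff 8).
Player 2's best responses — vs P: R (payoff 11); vs Q: R (payoff 9); vs R: Q (payoff 7); vs S: P (payoff 9).
No cell has both players best-responding. For instance, Player 1's best reply to P is P, but against P Player 2 prefers R over P.

There is no pure-strategy Nash equilibrium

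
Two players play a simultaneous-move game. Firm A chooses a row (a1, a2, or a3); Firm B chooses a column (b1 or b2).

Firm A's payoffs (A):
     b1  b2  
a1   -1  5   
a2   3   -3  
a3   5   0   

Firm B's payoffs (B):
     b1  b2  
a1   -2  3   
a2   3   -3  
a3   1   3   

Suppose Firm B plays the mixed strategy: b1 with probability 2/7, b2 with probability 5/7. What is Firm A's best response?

a1

Firm A's best reply maximizes expected payoff against the mix.
a1: (2/7)·(-1) + (5/7)·5 = 23/7
a2: (2/7)·3 + (5/7)·(-3) = -9/7
a3: (2/7)·5 + (5/7)·0 = 10/7
Highest expected payoff is 23/7, from a1.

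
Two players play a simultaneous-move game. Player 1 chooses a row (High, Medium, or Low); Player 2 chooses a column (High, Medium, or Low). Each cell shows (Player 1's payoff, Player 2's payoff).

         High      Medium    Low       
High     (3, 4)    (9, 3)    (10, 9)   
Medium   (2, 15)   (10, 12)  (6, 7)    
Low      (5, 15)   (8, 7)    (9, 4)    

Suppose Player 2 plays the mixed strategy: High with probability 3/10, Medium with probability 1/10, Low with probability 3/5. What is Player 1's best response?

High

Compute Player 1's expected payoff from each pure strategy against the given mix.
High: (3/10)·3 + (1/10)·9 + (3/5)·10 = 39/5
Medium: (3/10)·2 + (1/10)·10 + (3/5)·6 = 26/5
Low: (3/10)·5 + (1/10)·8 + (3/5)·9 = 77/10
Highest expected payoff is 39/5, from High.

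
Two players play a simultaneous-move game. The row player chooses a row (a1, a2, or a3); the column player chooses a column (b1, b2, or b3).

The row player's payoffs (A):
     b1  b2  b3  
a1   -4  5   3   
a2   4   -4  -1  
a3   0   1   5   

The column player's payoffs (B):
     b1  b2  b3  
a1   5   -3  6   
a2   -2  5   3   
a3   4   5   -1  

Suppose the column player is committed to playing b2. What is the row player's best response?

With the column player fixed at b2, the row player's payoffs are: a1 → 5, a2 → -4, a3 → 1.
The maximum is 5, achieved by a1.

a1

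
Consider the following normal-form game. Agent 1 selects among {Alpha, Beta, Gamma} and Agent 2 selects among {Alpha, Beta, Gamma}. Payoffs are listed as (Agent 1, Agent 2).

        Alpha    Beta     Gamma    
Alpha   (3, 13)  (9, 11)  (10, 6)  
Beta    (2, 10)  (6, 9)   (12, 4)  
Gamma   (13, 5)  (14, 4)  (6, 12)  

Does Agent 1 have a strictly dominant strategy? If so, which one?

None

A strategy is strictly dominant if it gives Agent 1 a strictly higher payoff than every other strategy, against every choice by the opponent.
Alpha is not dominant: against Alpha, Gamma gives 13 > 3.
Beta is not dominant: against Alpha, Alpha gives 3 > 2.
Gamma is not dominant: against Gamma, Alpha gives 10 > 6.
No single strategy is best against every opponent action.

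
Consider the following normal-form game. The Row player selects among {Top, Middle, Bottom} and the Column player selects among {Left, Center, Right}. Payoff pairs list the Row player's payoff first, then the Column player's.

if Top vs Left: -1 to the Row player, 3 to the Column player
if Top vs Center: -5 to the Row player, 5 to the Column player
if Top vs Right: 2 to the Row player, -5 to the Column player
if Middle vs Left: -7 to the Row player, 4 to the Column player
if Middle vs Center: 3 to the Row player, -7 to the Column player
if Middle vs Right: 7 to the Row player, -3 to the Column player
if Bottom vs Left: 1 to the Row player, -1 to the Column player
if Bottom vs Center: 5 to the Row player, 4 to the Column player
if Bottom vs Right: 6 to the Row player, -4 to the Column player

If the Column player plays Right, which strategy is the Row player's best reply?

Middle

With the Column player fixed at Right, the Row player's payoffs are: Top → 2, Middle → 7, Bottom → 6.
The maximum is 7, achieved by Middle.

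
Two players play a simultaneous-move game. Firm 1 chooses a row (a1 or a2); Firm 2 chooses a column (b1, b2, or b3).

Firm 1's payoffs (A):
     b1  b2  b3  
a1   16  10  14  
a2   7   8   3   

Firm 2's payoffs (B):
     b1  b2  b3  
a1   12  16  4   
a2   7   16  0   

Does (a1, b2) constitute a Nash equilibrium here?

Holding Firm 2 at b2: Firm 1 gets 10 from a1, versus 8 from a2. No profitable deviation for Firm 1.
Holding Firm 1 at a1: Firm 2 gets 16 from b2, versus 12 from b1, 4 from b3. No profitable deviation for Firm 2 either.

Yes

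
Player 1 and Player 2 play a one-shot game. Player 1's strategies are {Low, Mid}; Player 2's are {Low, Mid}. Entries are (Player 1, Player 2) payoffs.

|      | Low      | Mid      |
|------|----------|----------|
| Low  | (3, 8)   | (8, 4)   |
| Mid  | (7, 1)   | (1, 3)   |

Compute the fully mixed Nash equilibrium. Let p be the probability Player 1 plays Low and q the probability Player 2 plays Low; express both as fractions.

In a mixed NE each player is indifferent between their pure strategies, so the opponent's mix sets the indifference.
Player 2 indifferent between Low and Mid: p·8 + (1−p)·1 = p·4 + (1−p)·3 ⟹ 1 + 7p = 3 + 1p ⟹ p = 1/3.
Player 1 indifferent between Low and Mid: q·3 + (1−q)·8 = q·7 + (1−q)·1 ⟹ 8 + (-5)q = 1 + 6q ⟹ q = 7/11.

p = 1/3, q = 7/11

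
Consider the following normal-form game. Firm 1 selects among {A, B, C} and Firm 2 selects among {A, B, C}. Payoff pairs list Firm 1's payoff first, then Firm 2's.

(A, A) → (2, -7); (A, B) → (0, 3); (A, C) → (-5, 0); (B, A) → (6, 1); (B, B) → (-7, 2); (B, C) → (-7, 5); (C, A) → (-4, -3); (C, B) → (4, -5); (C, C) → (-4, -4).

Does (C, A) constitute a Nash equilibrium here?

No

Holding Firm 2 at A: Firm 1 gets -4 from C but could get 6 by switching to B. Firm 1 has a profitable deviation.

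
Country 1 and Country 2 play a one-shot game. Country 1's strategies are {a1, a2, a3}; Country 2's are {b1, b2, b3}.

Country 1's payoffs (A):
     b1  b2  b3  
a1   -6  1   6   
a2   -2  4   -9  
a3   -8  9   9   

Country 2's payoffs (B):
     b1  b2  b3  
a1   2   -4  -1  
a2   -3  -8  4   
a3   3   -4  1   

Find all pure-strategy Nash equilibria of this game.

Check mutual best responses: a cell is a NE iff neither player can gain by unilaterally deviating.
Country 1's best responses — vs b1: a2 (payoff -2); vs b2: a3 (payoff 9); vs b3: a3 (payoff 9).
Country 2's best responses — vs a1: b1 (payoff 2); vs a2: b3 (payoff 4); vs a3: b1 (payoff 3).
No cell has both players best-responding. For instance, Country 1's best reply to b3 is a3, but against a3 Country 2 prefers b1 over b3.

No pure-strategy Nash equilibrium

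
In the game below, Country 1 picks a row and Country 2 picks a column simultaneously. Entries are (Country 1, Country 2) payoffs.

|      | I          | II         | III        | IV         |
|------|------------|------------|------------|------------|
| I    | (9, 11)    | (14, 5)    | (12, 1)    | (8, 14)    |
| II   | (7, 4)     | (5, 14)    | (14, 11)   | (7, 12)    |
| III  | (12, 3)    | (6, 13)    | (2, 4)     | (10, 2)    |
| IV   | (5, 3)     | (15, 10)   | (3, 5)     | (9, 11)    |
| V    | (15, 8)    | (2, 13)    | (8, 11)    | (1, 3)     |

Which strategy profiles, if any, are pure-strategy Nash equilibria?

A profile is a Nash equilibrium when each player is best-responding to the other.
Country 1's best responses — vs I: V (payoff 15); vs II: IV (payoff 15); vs III: II (payoff 14); vs IV: III (payoff 10).
Country 2's best responses — vs I: IV (payoff 14); vs II: II (payoff 14); vs III: II (payoff 13); vs IV: IV (payoff 11); vs V: II (payoff 13).
No cell has both players best-responding. For instance, Country 1's best reply to I is V, but against V Country 2 prefers II over I.

There is no pure-strategy Nash equilibrium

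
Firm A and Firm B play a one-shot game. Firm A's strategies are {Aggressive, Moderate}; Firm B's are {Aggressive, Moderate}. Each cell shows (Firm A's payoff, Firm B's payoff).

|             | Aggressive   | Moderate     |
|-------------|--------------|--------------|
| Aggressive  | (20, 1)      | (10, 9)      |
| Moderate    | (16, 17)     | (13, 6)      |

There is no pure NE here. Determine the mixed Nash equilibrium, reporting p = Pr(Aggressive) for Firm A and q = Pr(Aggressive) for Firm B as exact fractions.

In a mixed NE each player is indifferent between their pure strategies, so the opponent's mix sets the indifference.
Firm B indifferent between Aggressive and Moderate: p·1 + (1−p)·17 = p·9 + (1−p)·6 ⟹ 17 + (-16)p = 6 + 3p ⟹ p = 11/19.
Firm A indifferent between Aggressive and Moderate: q·20 + (1−q)·10 = q·16 + (1−q)·13 ⟹ 10 + 10q = 13 + 3q ⟹ q = 3/7.

p = 11/19, q = 3/7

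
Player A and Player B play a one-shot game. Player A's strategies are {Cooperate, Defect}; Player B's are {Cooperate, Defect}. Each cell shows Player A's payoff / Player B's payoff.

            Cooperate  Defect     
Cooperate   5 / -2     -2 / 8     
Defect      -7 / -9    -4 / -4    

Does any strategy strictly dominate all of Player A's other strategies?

Check whether one of Player A's strategies beats all alternatives regardless of what the opponent does.
Cooperate strictly dominates: vs Cooperate: 5 > -7; vs Defect: -2 > -4.

Cooperate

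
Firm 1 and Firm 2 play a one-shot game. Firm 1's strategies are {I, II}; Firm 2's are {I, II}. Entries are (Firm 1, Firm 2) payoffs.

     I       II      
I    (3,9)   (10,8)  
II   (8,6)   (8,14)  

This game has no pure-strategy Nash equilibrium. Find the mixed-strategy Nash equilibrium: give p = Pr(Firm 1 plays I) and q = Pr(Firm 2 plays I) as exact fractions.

Each player's mixing probability is pinned down by making the *other* player indifferent.
Firm 2 indifferent between I and II: p·9 + (1−p)·6 = p·8 + (1−p)·14 ⟹ 6 + 3p = 14 + (-6)p ⟹ p = 8/9.
Firm 1 indifferent between I and II: q·3 + (1−q)·10 = q·8 + (1−q)·8 ⟹ 10 + (-7)q = 8 + 0q ⟹ q = 2/7.

p = 8/9, q = 2/7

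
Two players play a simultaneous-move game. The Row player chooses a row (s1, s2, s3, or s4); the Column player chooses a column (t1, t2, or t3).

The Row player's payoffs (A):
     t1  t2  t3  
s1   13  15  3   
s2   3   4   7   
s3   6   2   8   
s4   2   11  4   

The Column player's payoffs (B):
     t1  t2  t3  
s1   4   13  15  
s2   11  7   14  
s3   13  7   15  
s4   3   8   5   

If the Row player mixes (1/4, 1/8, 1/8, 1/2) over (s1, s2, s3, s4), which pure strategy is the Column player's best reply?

t3

Compute the Column player's expected payoff from each pure strategy against the given mix.
t1: (1/4)·4 + (1/8)·11 + (1/8)·13 + (1/2)·3 = 11/2
t2: (1/4)·13 + (1/8)·7 + (1/8)·7 + (1/2)·8 = 9
t3: (1/4)·15 + (1/8)·14 + (1/8)·15 + (1/2)·5 = 79/8
Highest expected payoff is 79/8, from t3.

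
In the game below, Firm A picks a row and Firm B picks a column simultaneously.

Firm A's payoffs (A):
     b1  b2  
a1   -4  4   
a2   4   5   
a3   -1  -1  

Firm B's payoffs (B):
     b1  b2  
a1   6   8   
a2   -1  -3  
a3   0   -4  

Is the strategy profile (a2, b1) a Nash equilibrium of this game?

Holding Firm B at b1: Firm A gets 4 from a2, versus -4 from a1, -1 from a3. No profitable deviation for Firm A.
Holding Firm A at a2: Firm B gets -1 from b1, versus -3 from b2. No profitable deviation for Firm B either.

Yes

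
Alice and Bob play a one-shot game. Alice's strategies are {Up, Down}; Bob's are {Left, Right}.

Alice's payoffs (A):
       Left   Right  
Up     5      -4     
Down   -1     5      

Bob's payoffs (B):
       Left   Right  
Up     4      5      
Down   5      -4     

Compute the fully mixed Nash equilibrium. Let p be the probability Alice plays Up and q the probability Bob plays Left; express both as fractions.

p = 9/10, q = 3/5

In a mixed NE each player is indifferent between their pure strategies, so the opponent's mix sets the indifference.
Bob indifferent between Left and Right: p·4 + (1−p)·5 = p·5 + (1−p)·(-4) ⟹ 5 + (-1)p = (-4) + 9p ⟹ p = 9/10.
Alice indifferent between Up and Down: q·5 + (1−q)·(-4) = q·(-1) + (1−q)·5 ⟹ (-4) + 9q = 5 + (-6)q ⟹ q = 3/5.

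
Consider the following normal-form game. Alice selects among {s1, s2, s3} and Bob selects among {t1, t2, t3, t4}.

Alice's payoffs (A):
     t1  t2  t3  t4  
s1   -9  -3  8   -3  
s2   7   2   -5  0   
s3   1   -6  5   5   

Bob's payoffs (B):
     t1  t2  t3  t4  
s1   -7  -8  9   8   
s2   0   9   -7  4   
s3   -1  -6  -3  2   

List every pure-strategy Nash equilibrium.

(s1, t3), (s2, t2), and (s3, t4)

Find each player's best response to every opponent strategy; NE are the intersections.
Alice's best responses — vs t1: s2 (payoff 7); vs t2: s2 (payoff 2); vs t3: s1 (payoff 8); vs t4: s3 (payoff 5).
Bob's best responses — vs s1: t3 (payoff 9); vs s2: t2 (payoff 9); vs s3: t4 (payoff 2).
Mutual best responses occur at (s1, t3), (s2, t2), and (s3, t4); at each, neither player gains by switching.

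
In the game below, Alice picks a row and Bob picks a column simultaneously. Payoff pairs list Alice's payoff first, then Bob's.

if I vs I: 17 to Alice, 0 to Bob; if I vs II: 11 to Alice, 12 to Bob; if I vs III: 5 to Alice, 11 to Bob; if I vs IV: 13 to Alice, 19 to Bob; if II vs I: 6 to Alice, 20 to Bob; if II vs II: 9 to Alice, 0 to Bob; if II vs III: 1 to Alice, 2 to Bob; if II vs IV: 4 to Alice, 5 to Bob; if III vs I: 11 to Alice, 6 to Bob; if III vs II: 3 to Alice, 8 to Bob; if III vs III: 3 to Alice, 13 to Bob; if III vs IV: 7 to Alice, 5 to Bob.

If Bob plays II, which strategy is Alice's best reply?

I

With Bob fixed at II, Alice's payoffs are: I → 11, II → 9, III → 3.
The maximum is 11, achieved by I.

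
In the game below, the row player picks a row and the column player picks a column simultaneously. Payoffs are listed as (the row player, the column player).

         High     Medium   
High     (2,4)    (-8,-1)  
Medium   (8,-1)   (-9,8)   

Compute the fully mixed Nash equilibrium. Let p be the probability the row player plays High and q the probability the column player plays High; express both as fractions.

Each player's mixing probability is pinned down by making the *other* player indifferent.
The column player indifferent between High and Medium: p·4 + (1−p)·(-1) = p·(-1) + (1−p)·8 ⟹ (-1) + 5p = 8 + (-9)p ⟹ p = 9/14.
The row player indifferent between High and Medium: q·2 + (1−q)·(-8) = q·8 + (1−q)·(-9) ⟹ (-8) + 10q = (-9) + 17q ⟹ q = 1/7.

p = 9/14, q = 1/7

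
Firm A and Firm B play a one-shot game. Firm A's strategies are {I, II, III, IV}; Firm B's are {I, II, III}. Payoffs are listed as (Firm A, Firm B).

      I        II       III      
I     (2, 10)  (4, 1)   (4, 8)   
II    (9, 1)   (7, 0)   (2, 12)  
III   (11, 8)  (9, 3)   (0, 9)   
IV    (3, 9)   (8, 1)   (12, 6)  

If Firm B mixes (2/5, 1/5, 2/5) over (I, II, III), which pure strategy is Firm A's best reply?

IV

Compute Firm A's expected payoff from each pure strategy against the given mix.
I: (2/5)·2 + (1/5)·4 + (2/5)·4 = 16/5
II: (2/5)·9 + (1/5)·7 + (2/5)·2 = 29/5
III: (2/5)·11 + (1/5)·9 + (2/5)·0 = 31/5
IV: (2/5)·3 + (1/5)·8 + (2/5)·12 = 38/5
Highest expected payoff is 38/5, from IV.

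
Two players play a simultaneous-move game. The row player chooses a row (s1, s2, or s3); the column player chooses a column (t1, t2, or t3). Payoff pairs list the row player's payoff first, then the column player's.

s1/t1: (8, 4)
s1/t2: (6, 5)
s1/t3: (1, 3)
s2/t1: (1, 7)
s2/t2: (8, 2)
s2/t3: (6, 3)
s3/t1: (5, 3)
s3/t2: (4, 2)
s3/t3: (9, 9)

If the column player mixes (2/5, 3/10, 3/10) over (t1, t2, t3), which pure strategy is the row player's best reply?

Compute the row player's expected payoff from each pure strategy against the given mix.
s1: (2/5)·8 + (3/10)·6 + (3/10)·1 = 53/10
s2: (2/5)·1 + (3/10)·8 + (3/10)·6 = 23/5
s3: (2/5)·5 + (3/10)·4 + (3/10)·9 = 59/10
Highest expected payoff is 59/10, from s3.

s3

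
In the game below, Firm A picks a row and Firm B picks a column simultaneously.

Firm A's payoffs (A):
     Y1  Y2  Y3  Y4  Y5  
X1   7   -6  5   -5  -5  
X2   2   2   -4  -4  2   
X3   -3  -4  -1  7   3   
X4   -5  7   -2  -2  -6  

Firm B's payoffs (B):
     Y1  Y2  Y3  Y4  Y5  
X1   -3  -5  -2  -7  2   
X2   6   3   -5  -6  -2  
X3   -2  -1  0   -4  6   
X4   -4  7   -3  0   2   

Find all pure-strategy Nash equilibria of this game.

(X3, Y5) and (X4, Y2)

Check mutual best responses: a cell is a NE iff neither player can gain by unilaterally deviating.
Firm A's best responses — vs Y1: X1 (payoff 7); vs Y2: X4 (payoff 7); vs Y3: X1 (payoff 5); vs Y4: X3 (payoff 7); vs Y5: X3 (payoff 3).
Firm B's best responses — vs X1: Y5 (payoff 2); vs X2: Y1 (payoff 6); vs X3: Y5 (payoff 6); vs X4: Y2 (payoff 7).
Mutual best responses occur at (X3, Y5) and (X4, Y2); at each, neither player gains by switching.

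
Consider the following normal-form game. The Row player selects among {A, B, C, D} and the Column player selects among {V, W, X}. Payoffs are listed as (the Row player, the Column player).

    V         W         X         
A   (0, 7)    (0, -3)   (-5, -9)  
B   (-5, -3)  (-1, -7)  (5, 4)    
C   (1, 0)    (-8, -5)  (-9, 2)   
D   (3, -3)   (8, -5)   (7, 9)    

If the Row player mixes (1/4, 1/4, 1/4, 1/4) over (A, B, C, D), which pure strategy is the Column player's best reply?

X

Compute the Column player's expected payoff from each pure strategy against the given mix.
V: (1/4)·7 + (1/4)·(-3) + (1/4)·0 + (1/4)·(-3) = 1/4
W: (1/4)·(-3) + (1/4)·(-7) + (1/4)·(-5) + (1/4)·(-5) = -5
X: (1/4)·(-9) + (1/4)·4 + (1/4)·2 + (1/4)·9 = 3/2
Highest expected payoff is 3/2, from X.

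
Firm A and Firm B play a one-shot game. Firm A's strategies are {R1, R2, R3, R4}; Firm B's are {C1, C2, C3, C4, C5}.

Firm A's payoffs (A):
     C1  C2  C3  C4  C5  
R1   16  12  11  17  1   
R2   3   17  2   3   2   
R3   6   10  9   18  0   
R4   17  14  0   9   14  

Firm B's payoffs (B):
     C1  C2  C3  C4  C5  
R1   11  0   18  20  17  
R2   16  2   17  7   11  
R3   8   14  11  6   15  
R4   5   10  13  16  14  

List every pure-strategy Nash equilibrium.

There is no pure-strategy Nash equilibrium

Find each player's best response to every opponent strategy; NE are the intersections.
Firm A's best responses — vs C1: R4 (payoff 17); vs C2: R2 (payoff 17); vs C3: R1 (payoff 11); vs C4: R3 (payoff 18); vs C5: R4 (payoff 14).
Firm B's best responses — vs R1: C4 (payoff 20); vs R2: C3 (payoff 17); vs R3: C5 (payoff 15); vs R4: C4 (payoff 16).
No cell has both players best-responding. For instance, Firm A's best reply to C4 is R3, but against R3 Firm B prefers C5 over C4.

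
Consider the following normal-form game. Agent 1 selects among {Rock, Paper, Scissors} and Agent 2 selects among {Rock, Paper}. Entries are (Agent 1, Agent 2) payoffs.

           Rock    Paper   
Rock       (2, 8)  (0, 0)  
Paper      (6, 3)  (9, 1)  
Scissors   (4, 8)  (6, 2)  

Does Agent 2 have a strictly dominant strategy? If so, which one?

Rock

A strategy is strictly dominant if it gives Agent 2 a strictly higher payoff than every other strategy, against every choice by the opponent.
Rock strictly dominates: vs Rock: 8 > 0; vs Paper: 3 > 1; vs Scissors: 8 > 2.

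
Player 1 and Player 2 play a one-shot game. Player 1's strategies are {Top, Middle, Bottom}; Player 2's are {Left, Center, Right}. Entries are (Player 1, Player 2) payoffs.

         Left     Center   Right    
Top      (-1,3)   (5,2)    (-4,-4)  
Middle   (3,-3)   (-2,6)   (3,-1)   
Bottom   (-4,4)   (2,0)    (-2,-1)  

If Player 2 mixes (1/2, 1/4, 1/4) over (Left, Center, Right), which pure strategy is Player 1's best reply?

Middle

Compute Player 1's expected payoff from each pure strategy against the given mix.
Top: (1/2)·(-1) + (1/4)·5 + (1/4)·(-4) = -1/4
Middle: (1/2)·3 + (1/4)·(-2) + (1/4)·3 = 7/4
Bottom: (1/2)·(-4) + (1/4)·2 + (1/4)·(-2) = -2
Highest expected payoff is 7/4, from Middle.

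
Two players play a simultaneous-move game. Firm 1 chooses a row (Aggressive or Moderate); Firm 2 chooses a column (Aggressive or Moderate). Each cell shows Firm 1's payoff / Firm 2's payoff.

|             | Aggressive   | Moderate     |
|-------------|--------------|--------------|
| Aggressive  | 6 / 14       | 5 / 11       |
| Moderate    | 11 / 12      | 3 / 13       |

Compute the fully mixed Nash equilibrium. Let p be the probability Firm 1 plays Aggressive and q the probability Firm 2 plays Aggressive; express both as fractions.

Each player's mixing probability is pinned down by making the *other* player indifferent.
Firm 2 indifferent between Aggressive and Moderate: p·14 + (1−p)·12 = p·11 + (1−p)·13 ⟹ 12 + 2p = 13 + (-2)p ⟹ p = 1/4.
Firm 1 indifferent between Aggressive and Moderate: q·6 + (1−q)·5 = q·11 + (1−q)·3 ⟹ 5 + 1q = 3 + 8q ⟹ q = 2/7.

p = 1/4, q = 2/7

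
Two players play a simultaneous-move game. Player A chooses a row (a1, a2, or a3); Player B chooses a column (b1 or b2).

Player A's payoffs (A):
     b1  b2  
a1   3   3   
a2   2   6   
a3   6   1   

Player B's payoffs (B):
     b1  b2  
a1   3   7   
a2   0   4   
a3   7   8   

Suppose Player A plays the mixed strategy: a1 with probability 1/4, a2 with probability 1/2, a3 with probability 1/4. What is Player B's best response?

b2

Compute Player B's expected payoff from each pure strategy against the given mix.
b1: (1/4)·3 + (1/2)·0 + (1/4)·7 = 5/2
b2: (1/4)·7 + (1/2)·4 + (1/4)·8 = 23/4
Highest expected payoff is 23/4, from b2.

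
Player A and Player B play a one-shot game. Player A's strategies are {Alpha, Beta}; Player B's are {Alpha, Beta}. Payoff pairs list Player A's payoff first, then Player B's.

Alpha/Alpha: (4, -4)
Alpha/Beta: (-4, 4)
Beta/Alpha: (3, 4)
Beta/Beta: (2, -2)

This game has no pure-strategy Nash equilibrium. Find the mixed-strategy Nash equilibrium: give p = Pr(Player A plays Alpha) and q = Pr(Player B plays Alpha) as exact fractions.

p = 3/7, q = 6/7

In a mixed NE each player is indifferent between their pure strategies, so the opponent's mix sets the indifference.
Player B indifferent between Alpha and Beta: p·(-4) + (1−p)·4 = p·4 + (1−p)·(-2) ⟹ 4 + (-8)p = (-2) + 6p ⟹ p = 3/7.
Player A indifferent between Alpha and Beta: q·4 + (1−q)·(-4) = q·3 + (1−q)·2 ⟹ (-4) + 8q = 2 + 1q ⟹ q = 6/7.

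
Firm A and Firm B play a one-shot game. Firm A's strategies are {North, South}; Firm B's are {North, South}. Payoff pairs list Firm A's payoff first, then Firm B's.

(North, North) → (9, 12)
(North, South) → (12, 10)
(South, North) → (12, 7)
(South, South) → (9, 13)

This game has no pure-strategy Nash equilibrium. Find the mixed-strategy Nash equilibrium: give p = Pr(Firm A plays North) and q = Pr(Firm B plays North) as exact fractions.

In a mixed NE each player is indifferent between their pure strategies, so the opponent's mix sets the indifference.
Firm B indifferent between North and South: p·12 + (1−p)·7 = p·10 + (1−p)·13 ⟹ 7 + 5p = 13 + (-3)p ⟹ p = 3/4.
Firm A indifferent between North and South: q·9 + (1−q)·12 = q·12 + (1−q)·9 ⟹ 12 + (-3)q = 9 + 3q ⟹ q = 1/2.

p = 3/4, q = 1/2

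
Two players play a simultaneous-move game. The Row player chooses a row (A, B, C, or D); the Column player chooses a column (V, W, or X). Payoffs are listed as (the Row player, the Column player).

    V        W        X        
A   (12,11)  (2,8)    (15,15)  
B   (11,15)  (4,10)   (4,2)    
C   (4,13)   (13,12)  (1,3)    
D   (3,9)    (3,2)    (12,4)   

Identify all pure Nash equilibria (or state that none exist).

(A, X)

A profile is a Nash equilibrium when each player is best-responding to the other.
The Row player's best responses — vs V: A (payoff 12); vs W: C (payoff 13); vs X: A (payoff 15).
The Column player's best responses — vs A: X (payoff 15); vs B: V (payoff 15); vs C: V (payoff 13); vs D: V (payoff 9).
The only mutual best response is (A, X); neither player gains by switching there.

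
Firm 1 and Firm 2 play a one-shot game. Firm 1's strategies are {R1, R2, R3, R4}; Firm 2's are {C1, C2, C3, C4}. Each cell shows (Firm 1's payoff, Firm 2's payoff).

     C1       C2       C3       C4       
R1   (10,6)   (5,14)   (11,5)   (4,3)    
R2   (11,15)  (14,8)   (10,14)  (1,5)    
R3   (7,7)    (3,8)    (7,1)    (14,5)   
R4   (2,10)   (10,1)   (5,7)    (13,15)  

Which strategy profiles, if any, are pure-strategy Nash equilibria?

(R2, C1)

Find each player's best response to every opponent strategy; NE are the intersections.
Firm 1's best responses — vs C1: R2 (payoff 11); vs C2: R2 (payoff 14); vs C3: R1 (payoff 11); vs C4: R3 (payoff 14).
Firm 2's best responses — vs R1: C2 (payoff 14); vs R2: C1 (payoff 15); vs R3: C2 (payoff 8); vs R4: C4 (payoff 15).
The only mutual best response is (R2, C1); neither player gains by switching there.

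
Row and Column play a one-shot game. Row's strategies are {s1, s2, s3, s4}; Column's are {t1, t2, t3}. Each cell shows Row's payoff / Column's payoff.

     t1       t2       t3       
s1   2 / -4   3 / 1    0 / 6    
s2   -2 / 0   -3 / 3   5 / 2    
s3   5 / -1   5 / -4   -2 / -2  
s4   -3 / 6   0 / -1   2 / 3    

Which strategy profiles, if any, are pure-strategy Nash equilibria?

A profile is a Nash equilibrium when each player is best-responding to the other.
Row's best responses — vs t1: s3 (payoff 5); vs t2: s3 (payoff 5); vs t3: s2 (payoff 5).
Column's best responses — vs s1: t3 (payoff 6); vs s2: t2 (payoff 3); vs s3: t1 (payoff -1); vs s4: t1 (payoff 6).
The only mutual best response is (s3, t1); neither player gains by switching there.

(s3, t1)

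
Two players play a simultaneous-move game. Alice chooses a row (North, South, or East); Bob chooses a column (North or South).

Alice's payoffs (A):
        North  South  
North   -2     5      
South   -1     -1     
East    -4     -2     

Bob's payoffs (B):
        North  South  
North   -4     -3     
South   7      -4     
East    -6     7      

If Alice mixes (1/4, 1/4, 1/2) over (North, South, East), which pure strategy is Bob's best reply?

South

Bob's best reply maximizes expected payoff against the mix.
North: (1/4)·(-4) + (1/4)·7 + (1/2)·(-6) = -9/4
South: (1/4)·(-3) + (1/4)·(-4) + (1/2)·7 = 7/4
Highest expected payoff is 7/4, from South.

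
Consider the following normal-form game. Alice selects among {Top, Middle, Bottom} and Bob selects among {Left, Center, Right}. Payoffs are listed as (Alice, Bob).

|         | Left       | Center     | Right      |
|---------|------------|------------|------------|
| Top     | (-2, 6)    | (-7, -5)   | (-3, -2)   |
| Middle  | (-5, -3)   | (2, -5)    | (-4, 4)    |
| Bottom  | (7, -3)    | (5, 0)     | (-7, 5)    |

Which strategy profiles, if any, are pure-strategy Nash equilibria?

None

A profile is a Nash equilibrium when each player is best-responding to the other.
Alice's best responses — vs Left: Bottom (payoff 7); vs Center: Bottom (payoff 5); vs Right: Top (payoff -3).
Bob's best responses — vs Top: Left (payoff 6); vs Middle: Right (payoff 4); vs Bottom: Right (payoff 5).
No cell has both players best-responding. For instance, Alice's best reply to Right is Top, but against Top Bob prefers Left over Right.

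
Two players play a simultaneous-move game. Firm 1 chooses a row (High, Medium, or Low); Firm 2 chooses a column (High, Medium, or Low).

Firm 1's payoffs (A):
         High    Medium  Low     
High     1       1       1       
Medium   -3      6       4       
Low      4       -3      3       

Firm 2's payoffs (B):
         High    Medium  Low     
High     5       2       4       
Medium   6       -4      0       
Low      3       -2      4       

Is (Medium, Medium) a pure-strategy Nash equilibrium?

Holding Firm 2 at Medium: Firm 1 gets 6 from Medium, versus 1 from High, -3 from Low. No profitable deviation for Firm 1.
Holding Firm 1 at Medium: Firm 2 gets -4 from Medium but could get 6 by switching to High. Firm 2 has a profitable deviation.

No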